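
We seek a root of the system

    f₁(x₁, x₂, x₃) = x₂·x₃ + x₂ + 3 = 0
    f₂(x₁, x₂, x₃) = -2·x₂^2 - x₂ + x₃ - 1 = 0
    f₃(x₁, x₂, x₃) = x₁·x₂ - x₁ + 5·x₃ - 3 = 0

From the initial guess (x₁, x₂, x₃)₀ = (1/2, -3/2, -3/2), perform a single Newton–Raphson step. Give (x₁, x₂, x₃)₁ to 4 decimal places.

(0.5000, -0.8571, 0.7857)

At (1/2, -3/2, -3/2): F = (3.7500, -5.5000, -11.7500).
Jacobian J = [[0, x₃ + 1, x₂], [0, -4·x₂ - 1, 1], [x₂ - 1, x₁, 5]].
At the point, J = [[0.0000, -0.5000, -1.5000], [0.0000, 5.0000, 1.0000], [-2.5000, 0.5000, 5.0000]] (det J = -17.5000).
Solving J·Δ = −F gives Δ = (0.0000, 0.6429, 2.2857).
Then the next iterate is (x₁, x₂, x₃)₁ = (0.5000, -0.8571, 0.7857).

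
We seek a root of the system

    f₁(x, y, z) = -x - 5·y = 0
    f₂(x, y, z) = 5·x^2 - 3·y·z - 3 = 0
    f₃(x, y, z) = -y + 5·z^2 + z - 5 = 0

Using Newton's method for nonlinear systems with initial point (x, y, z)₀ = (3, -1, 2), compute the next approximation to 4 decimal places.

(1.6178, -0.3236, 1.1751)

At (3, -1, 2): F = (2.0000, 48.0000, 18.0000).
Jacobian J = [[-1, -5, 0], [10·x, -3·z, -3·y], [0, -1, 10·z + 1]].
At the point, J = [[-1.0000, -5.0000, 0.0000], [30.0000, -6.0000, 3.0000], [0.0000, -1.0000, 21.0000]] (det J = 3273.0000).
Solving J·Δ = −F gives Δ = (-1.3822, 0.6764, -0.8249).
Then the next iterate is (x, y, z)₁ = (1.6178, -0.3236, 1.1751).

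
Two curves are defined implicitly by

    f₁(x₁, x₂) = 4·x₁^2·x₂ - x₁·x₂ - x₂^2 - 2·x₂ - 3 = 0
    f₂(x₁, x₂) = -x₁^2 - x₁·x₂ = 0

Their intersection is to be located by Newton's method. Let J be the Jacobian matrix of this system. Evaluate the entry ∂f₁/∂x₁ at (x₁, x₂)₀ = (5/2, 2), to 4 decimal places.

∂f₁/∂x₁ = 8·x₁·x₂ - x₂.
At (5/2, 2) this is 38.0000.

38.0000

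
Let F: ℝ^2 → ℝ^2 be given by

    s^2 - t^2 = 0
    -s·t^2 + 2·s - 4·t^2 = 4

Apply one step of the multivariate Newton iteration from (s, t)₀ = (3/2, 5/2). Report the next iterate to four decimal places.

(0.8554, 1.3133)

At (3/2, 5/2): F = (-4.0000, -35.3750).
Jacobian J = [[2·s, -2·t], [-t^2 + 2, -2·s·t - 8·t]].
At the point, J = [[3.0000, -5.0000], [-4.2500, -27.5000]] (det J = -103.7500).
Solving J·Δ = −F gives Δ = (-0.6446, -1.1867).
Then the next iterate is (s, t)₁ = (0.8554, 1.3133).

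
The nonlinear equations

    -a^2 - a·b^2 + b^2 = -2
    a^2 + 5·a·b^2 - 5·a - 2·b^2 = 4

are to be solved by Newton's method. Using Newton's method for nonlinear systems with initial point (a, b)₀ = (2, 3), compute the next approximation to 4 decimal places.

At (2, 3): F = (-11.0000, 62.0000).
Jacobian J = [[-2·a - b^2, -2·a·b + 2·b], [2·a + 5·b^2 - 5, 10·a·b - 4·b]].
At the point, J = [[-13.0000, -6.0000], [44.0000, 48.0000]] (det J = -360.0000).
Solving J·Δ = −F gives Δ = (-0.4333, -0.8944).
Then the next iterate is (a, b)₁ = (1.5667, 2.1056).

(1.5667, 2.1056)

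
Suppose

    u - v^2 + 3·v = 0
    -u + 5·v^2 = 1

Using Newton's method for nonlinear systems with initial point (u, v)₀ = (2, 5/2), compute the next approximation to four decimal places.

At (2, 5/2): F = (3.2500, 28.2500).
Jacobian J = [[1, -2·v + 3], [-1, 10·v]].
At the point, J = [[1.0000, -2.0000], [-1.0000, 25.0000]] (det J = 23.0000).
Solving J·Δ = −F gives Δ = (-5.9891, -1.3696).
Then the next iterate is (u, v)₁ = (-3.9891, 1.1304).

(-3.9891, 1.1304)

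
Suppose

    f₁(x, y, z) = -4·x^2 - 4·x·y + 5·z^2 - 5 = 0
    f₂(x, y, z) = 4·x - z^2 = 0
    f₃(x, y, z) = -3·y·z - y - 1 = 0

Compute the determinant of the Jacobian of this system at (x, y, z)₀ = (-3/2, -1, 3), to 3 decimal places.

J = [[-8·x - 4·y, -4·x, 10·z], [4, 0, -2·z], [0, -3·z - 1, -3·y]].
At the point, J = [[16.000, 6.000, 30.000], [4.000, 0.000, -6.000], [0.000, -10.000, 3.000]].
det J = -2232.000.

-2232.000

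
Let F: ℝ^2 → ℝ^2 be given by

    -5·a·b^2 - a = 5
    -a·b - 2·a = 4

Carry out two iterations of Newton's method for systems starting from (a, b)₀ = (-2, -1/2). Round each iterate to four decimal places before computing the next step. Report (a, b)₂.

(-2.5591, -0.4369)

At (-2, -1/2): F = (-0.5000, -1.0000).
Jacobian J = [[-5·b^2 - 1, -10·a·b], [-b - 2, -a]].
At the point, J = [[-2.2500, -10.0000], [-1.5000, 2.0000]] (det J = -19.5000).
Solving J·Δ = −F gives Δ = (-0.5641, 0.0769).
Then the next iterate is (a, b)₁ = (-2.5641, -0.4231).
Round to (-2.5641, -0.4231) and repeat: F = (-0.140856, 0.043329), J = [[-1.895068, -10.848707], [-1.5769, 2.5641]].
Δ = (0.0050, -0.0138), so (a, b)₂ = (-2.5591, -0.4369).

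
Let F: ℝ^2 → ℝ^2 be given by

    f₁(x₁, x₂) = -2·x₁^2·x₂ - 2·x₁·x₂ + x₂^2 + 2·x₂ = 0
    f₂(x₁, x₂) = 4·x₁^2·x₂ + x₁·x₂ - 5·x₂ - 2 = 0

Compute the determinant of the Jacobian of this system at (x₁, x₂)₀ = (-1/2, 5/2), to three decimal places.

J = [[-4·x₁·x₂ - 2·x₂, -2·x₁^2 - 2·x₁ + 2·x₂ + 2], [8·x₁·x₂ + x₂, 4·x₁^2 + x₁ - 5]].
At the point, J = [[0.000, 7.500], [-7.500, -4.500]].
det J = 56.250.

56.250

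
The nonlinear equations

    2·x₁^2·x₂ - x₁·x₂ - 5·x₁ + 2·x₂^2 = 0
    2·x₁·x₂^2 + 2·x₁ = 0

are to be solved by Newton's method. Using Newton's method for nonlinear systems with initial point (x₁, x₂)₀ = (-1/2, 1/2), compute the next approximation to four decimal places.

At (-1/2, 1/2): F = (3.5000, -1.2500).
Jacobian J = [[4·x₁·x₂ - x₂ - 5, 2·x₁^2 - x₁ + 4·x₂], [2·x₂^2 + 2, 4·x₁·x₂]].
At the point, J = [[-6.5000, 3.0000], [2.5000, -1.0000]] (det J = -1.0000).
Solving J·Δ = −F gives Δ = (0.2500, -0.6250).
Then the next iterate is (x₁, x₂)₁ = (-0.2500, -0.1250).

(-0.2500, -0.1250)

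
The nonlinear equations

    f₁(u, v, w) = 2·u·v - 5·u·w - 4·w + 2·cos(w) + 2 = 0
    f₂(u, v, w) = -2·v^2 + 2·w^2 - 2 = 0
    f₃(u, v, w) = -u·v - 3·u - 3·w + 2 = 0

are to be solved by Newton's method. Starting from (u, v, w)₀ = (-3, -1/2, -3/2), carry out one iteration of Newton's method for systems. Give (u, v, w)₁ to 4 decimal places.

At (-3, -1/2, -3/2): F = (-11.358526, 2.0000, 14.0000).
Jacobian J = [[2·v - 5·w, 2·u, -5·u - 2·sin(w) - 4], [0, -4·v, 4·w], [-v - 3, -u, -3]].
At the point, J = [[6.5000, -6.0000, 12.994990], [0.0000, 2.0000, -6.0000], [-2.5000, 3.0000, -3.0000]] (det J = 52.974950).
Solving J·Δ = −F gives Δ = (-0.8647, -7.5809, -2.1936).
Then the next iterate is (u, v, w)₁ = (-3.8647, -8.0809, -3.6936).

(-3.8647, -8.0809, -3.6936)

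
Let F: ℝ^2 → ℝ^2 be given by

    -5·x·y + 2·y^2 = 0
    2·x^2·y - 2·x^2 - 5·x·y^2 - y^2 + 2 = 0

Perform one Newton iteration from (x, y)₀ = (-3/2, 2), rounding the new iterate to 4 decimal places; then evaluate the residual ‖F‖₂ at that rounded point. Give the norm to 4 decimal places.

34.3461

At (-3/2, 2): F = (23.0000, 32.5000).
Jacobian J = [[-5·y, -5·x + 4·y], [4·x·y - 4·x - 5·y^2, 2·x^2 - 10·x·y - 2·y]].
At the point, J = [[-10.0000, 15.5000], [-26.0000, 30.5000]] (det J = 98.0000).
Solving J·Δ = −F gives Δ = (-2.0179, -2.7857).
Then the next iterate is (x, y)₁ = (-3.5179, -0.7857).
Re-evaluating at (-3.5179, -0.7857): F = (-12.585421, -31.957186), so ‖F‖₂ = 34.3461.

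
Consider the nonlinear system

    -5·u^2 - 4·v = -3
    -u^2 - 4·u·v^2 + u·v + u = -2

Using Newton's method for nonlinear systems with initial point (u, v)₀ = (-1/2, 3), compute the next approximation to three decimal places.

At (-1/2, 3): F = (-10.250, 17.750).
Jacobian J = [[-10·u, -4], [-2·u - 4·v^2 + v + 1, -8·u·v + u]].
At the point, J = [[5.000, -4.000], [-31.000, 11.500]] (det J = -66.500).
Solving J·Δ = −F gives Δ = (-0.705, -3.444).
Then the next iterate is (u, v)₁ = (-1.205, -0.444).

(-1.205, -0.444)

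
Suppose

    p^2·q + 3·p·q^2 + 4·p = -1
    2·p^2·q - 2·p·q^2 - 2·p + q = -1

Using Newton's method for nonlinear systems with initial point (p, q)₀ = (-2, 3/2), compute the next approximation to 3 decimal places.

At (-2, 3/2): F = (-14.500, 27.500).
Jacobian J = [[2·p·q + 3·q^2 + 4, p^2 + 6·p·q], [4·p·q - 2·q^2 - 2, 2·p^2 - 4·p·q + 1]].
At the point, J = [[4.750, -14.000], [-18.500, 21.000]] (det J = -159.250).
Solving J·Δ = −F gives Δ = (0.505, -0.864).
Then the next iterate is (p, q)₁ = (-1.495, 0.636).

(-1.495, 0.636)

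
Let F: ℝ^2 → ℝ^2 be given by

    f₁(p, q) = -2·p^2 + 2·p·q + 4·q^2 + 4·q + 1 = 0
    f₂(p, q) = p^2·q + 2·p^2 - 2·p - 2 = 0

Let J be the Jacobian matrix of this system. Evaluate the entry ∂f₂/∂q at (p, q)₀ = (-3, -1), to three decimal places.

∂f₂/∂q = p^2.
At (-3, -1) this is 9.000.

9.000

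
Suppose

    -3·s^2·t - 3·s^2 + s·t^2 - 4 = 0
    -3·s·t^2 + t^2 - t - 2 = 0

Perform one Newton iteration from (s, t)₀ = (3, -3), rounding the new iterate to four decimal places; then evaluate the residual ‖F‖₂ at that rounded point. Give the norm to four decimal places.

At (3, -3): F = (77.0000, -71.0000).
Jacobian J = [[-6·s·t - 6·s + t^2, -3·s^2 + 2·s·t], [-3·t^2, -6·s·t + 2·t - 1]].
At the point, J = [[45.0000, -45.0000], [-27.0000, 47.0000]] (det J = 900.0000).
Solving J·Δ = −F gives Δ = (-0.4711, 1.2400).
Then the next iterate is (s, t)₁ = (2.5289, -1.7600).
Re-evaluating at (2.5289, -1.7600): F = (18.414885, -20.642962), so ‖F‖₂ = 27.6630.

27.6630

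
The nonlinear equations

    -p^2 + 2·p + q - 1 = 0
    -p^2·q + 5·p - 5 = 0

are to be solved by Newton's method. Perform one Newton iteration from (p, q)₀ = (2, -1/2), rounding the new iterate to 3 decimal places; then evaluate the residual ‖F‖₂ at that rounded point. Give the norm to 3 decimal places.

At (2, -1/2): F = (-1.500, 7.000).
Jacobian J = [[-2·p + 2, 1], [-2·p·q + 5, -p^2]].
At the point, J = [[-2.000, 1.000], [7.000, -4.000]] (det J = 1.000).
Solving J·Δ = −F gives Δ = (1.000, 3.500).
Then the next iterate is (p, q)₁ = (3.000, 3.000).
Re-evaluating at (3.000, 3.000): F = (-1.000, -17.000), so ‖F‖₂ = 17.029.

17.029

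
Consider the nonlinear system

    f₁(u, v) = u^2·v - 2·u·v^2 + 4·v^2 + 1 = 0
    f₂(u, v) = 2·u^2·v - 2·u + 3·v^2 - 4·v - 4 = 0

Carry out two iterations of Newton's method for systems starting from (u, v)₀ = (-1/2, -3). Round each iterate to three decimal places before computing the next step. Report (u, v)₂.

At (-1/2, -3): F = (45.250, 34.500).
Jacobian J = [[2·u·v - 2·v^2, u^2 - 4·u·v + 8·v], [4·u·v - 2, 2·u^2 + 6·v - 4]].
At the point, J = [[-15.000, -29.750], [4.000, -21.500]] (det J = 441.500).
Solving J·Δ = −F gives Δ = (-0.121, 1.582).
Then the next iterate is (u, v)₁ = (-0.621, -1.418).
Round to (-0.621, -1.418) and repeat: F = (10.99338, 7.85249), J = [[-2.26029, -14.48067], [1.52231, -11.73672]].
Δ = (0.315, 0.710), so (u, v)₂ = (-0.306, -0.708).

(-0.306, -0.708)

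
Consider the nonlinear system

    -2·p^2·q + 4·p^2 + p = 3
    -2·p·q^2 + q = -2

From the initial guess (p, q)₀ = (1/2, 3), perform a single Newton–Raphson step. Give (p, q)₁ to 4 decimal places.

At (1/2, 3): F = (-3.0000, -4.0000).
Jacobian J = [[-4·p·q + 8·p + 1, -2·p^2], [-2·q^2, -4·p·q + 1]].
At the point, J = [[-1.0000, -0.5000], [-18.0000, -5.0000]] (det J = -4.0000).
Solving J·Δ = −F gives Δ = (3.2500, -12.5000).
Then the next iterate is (p, q)₁ = (3.7500, -9.5000).

(3.7500, -9.5000)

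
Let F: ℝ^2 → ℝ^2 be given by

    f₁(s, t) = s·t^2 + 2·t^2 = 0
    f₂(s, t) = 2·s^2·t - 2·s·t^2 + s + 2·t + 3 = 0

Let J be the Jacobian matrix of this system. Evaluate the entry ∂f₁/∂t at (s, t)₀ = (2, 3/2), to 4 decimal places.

∂f₁/∂t = 2·s·t + 4·t.
At (2, 3/2) this is 12.0000.

12.0000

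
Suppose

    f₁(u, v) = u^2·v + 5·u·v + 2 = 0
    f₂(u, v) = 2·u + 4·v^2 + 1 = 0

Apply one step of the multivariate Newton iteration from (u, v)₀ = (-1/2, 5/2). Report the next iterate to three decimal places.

At (-1/2, 5/2): F = (-3.625, 25.000).
Jacobian J = [[2·u·v + 5·v, u^2 + 5·u], [2, 8·v]].
At the point, J = [[10.000, -2.250], [2.000, 20.000]] (det J = 204.500).
Solving J·Δ = −F gives Δ = (0.079, -1.258).
Then the next iterate is (u, v)₁ = (-0.421, 1.242).

(-0.421, 1.242)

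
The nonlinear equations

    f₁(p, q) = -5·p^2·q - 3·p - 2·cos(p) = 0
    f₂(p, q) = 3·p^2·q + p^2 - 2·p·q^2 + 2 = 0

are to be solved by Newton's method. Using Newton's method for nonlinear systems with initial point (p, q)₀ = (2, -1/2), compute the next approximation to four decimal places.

At (2, -1/2): F = (4.832294, -1.0000).
Jacobian J = [[-10·p·q + 2·sin(p) - 3, -5·p^2], [6·p·q + 2·p - 2·q^2, 3·p^2 - 4·p·q]].
At the point, J = [[8.818595, -20.0000], [-2.5000, 16.0000]] (det J = 91.097518).
Solving J·Δ = −F gives Δ = (-0.6292, -0.0358).
Then the next iterate is (p, q)₁ = (1.3708, -0.5358).

(1.3708, -0.5358)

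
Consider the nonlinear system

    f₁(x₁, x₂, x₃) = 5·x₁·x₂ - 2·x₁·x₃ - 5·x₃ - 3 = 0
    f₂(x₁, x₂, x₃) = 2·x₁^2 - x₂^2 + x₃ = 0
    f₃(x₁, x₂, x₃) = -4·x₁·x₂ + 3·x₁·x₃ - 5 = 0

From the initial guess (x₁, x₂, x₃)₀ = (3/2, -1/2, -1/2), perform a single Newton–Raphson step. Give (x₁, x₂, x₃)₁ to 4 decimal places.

At (3/2, -1/2, -1/2): F = (-2.7500, 3.7500, -4.2500).
Jacobian J = [[5·x₂ - 2·x₃, 5·x₁, -2·x₁ - 5], [4·x₁, -2·x₂, 1], [-4·x₂ + 3·x₃, -4·x₁, 3·x₁]].
At the point, J = [[-1.5000, 7.5000, -8.0000], [6.0000, 1.0000, 1.0000], [0.5000, -6.0000, 4.5000]] (det J = 77.5000).
Solving J·Δ = −F gives Δ = (0.5331, -3.3573, -3.5911).
Then the next iterate is (x₁, x₂, x₃)₁ = (2.0331, -3.8573, -4.0911).

(2.0331, -3.8573, -4.0911)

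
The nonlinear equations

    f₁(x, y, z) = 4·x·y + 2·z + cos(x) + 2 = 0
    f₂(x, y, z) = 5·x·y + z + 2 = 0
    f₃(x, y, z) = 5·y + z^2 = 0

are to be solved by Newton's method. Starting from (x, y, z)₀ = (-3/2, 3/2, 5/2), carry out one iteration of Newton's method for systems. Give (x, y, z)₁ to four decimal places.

At (-3/2, 3/2, 5/2): F = (-1.929263, -6.7500, 13.7500).
Jacobian J = [[4·y - sin(x), 4·x, 2], [5·y, 5·x, 1], [0, 5, 2·z]].
At the point, J = [[6.997495, -6.0000, 2.0000], [7.5000, -7.5000, 1.0000], [0.0000, 5.0000, 5.0000]] (det J = 2.606463).
Solving J·Δ = −F gives Δ = (24.6527, 20.6347, -23.3847).
Then the next iterate is (x, y, z)₁ = (23.1527, 22.1347, -20.8847).

(23.1527, 22.1347, -20.8847)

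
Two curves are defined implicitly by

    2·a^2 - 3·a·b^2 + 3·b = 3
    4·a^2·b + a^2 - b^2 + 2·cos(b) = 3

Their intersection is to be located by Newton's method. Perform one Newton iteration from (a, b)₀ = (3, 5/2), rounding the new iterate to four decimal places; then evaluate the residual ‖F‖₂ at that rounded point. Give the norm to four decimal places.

At (3, 5/2): F = (-33.7500, 88.147713).
Jacobian J = [[4·a - 3·b^2, -6·a·b + 3], [8·a·b + 2·a, 4·a^2 - 2·b - 2·sin(b)]].
At the point, J = [[-6.7500, -42.0000], [66.0000, 29.803056]] (det J = 2570.829374).
Solving J·Δ = −F gives Δ = (-1.0488, -0.6350).
Then the next iterate is (a, b)₁ = (1.9512, 1.8650).
Re-evaluating at (1.9512, 1.8650): F = (-10.150775, 25.150574), so ‖F‖₂ = 27.1218.

27.1218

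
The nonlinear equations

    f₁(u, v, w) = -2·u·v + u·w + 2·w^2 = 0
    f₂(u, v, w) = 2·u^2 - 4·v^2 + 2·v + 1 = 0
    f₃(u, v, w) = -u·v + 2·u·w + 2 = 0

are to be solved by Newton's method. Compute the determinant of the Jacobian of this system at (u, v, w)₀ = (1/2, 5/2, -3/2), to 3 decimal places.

J = [[-2·v + w, -2·u, u + 4·w], [4·u, -8·v + 2, 0], [-v + 2·w, -u, 2·u]].
At the point, J = [[-6.500, -1.000, -5.500], [2.000, -18.000, 0.000], [-5.500, -0.500, 1.000]].
det J = 669.000.

669.000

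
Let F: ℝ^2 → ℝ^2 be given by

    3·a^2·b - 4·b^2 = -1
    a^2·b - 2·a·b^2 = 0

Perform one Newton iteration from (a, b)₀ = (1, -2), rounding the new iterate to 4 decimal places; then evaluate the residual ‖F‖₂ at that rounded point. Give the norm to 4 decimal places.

5.4930

At (1, -2): F = (-21.0000, -10.0000).
Jacobian J = [[6·a·b, 3·a^2 - 8·b], [2·a·b - 2·b^2, a^2 - 4·a·b]].
At the point, J = [[-12.0000, 19.0000], [-12.0000, 9.0000]] (det J = 120.0000).
Solving J·Δ = −F gives Δ = (-0.0083, 1.1000).
Then the next iterate is (a, b)₁ = (0.9917, -0.9000).
Re-evaluating at (0.9917, -0.9000): F = (-4.895366, -2.491676), so ‖F‖₂ = 5.4930.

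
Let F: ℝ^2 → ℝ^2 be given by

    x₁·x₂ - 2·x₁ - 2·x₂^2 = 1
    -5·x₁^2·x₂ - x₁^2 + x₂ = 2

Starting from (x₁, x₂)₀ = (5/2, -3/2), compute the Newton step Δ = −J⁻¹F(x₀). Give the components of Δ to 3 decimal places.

At (5/2, -3/2): F = (-14.250, 37.125).
Jacobian J = [[x₂ - 2, x₁ - 4·x₂], [-10·x₁·x₂ - 2·x₁, -5·x₁^2 + 1]].
At the point, J = [[-3.500, 8.500], [32.500, -30.250]] (det J = -170.375).
Solving J·Δ = −F gives Δ = (0.678, 1.956).

(0.678, 1.956)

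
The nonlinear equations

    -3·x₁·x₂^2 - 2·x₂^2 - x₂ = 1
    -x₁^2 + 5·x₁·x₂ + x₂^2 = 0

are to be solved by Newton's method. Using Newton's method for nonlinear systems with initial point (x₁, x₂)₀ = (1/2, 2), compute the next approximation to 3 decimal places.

(0.136, 1.158)

At (1/2, 2): F = (-17.000, 8.750).
Jacobian J = [[-3·x₂^2, -6·x₁·x₂ - 4·x₂ - 1], [-2·x₁ + 5·x₂, 5·x₁ + 2·x₂]].
At the point, J = [[-12.000, -15.000], [9.000, 6.500]] (det J = 57.000).
Solving J·Δ = −F gives Δ = (-0.364, -0.842).
Then the next iterate is (x₁, x₂)₁ = (0.136, 1.158).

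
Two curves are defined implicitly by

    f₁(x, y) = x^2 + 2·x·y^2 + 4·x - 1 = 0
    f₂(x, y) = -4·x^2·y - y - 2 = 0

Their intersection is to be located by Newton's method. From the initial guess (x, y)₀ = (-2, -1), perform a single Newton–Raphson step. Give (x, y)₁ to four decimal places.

(-2.3511, 0.2128)

At (-2, -1): F = (-9.0000, 15.0000).
Jacobian J = [[2·x + 2·y^2 + 4, 4·x·y], [-8·x·y, -4·x^2 - 1]].
At the point, J = [[2.0000, 8.0000], [-16.0000, -17.0000]] (det J = 94.0000).
Solving J·Δ = −F gives Δ = (-0.3511, 1.2128).
Then the next iterate is (x, y)₁ = (-2.3511, 0.2128).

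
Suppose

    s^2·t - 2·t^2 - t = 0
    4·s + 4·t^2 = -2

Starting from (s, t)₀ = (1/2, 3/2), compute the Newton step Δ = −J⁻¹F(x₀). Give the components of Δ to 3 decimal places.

(-0.450, -0.933)

At (1/2, 3/2): F = (-5.625, 13.000).
Jacobian J = [[2·s·t, s^2 - 4·t - 1], [4, 8·t]].
At the point, J = [[1.500, -6.750], [4.000, 12.000]] (det J = 45.000).
Solving J·Δ = −F gives Δ = (-0.450, -0.933).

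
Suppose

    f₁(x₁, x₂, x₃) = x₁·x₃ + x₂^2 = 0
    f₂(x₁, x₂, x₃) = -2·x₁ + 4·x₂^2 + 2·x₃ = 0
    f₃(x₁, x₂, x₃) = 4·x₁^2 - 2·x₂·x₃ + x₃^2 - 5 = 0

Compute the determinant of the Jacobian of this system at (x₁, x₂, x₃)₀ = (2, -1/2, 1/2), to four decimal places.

J = [[x₃, 2·x₂, x₁], [-2, 8·x₂, 2], [8·x₁, -2·x₃, -2·x₂ + 2·x₃]].
At the point, J = [[0.5000, -1.0000, 2.0000], [-2.0000, -4.0000, 2.0000], [16.0000, -1.0000, 2.0000]].
det J = 93.0000.

93.0000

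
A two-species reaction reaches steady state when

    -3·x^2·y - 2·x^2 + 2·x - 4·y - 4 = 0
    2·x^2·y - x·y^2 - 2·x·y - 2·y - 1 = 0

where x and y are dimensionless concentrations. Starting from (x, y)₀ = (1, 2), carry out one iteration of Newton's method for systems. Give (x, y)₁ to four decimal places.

(0.4643, 0.5000)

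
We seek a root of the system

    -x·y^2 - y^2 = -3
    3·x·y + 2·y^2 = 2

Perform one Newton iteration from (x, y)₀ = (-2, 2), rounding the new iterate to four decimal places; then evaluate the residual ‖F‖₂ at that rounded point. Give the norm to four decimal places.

2.9505

At (-2, 2): F = (7.0000, -6.0000).
Jacobian J = [[-y^2, -2·x·y - 2·y], [3·y, 3·x + 4·y]].
At the point, J = [[-4.0000, 4.0000], [6.0000, 2.0000]] (det J = -32.0000).
Solving J·Δ = −F gives Δ = (1.1875, -0.5625).
Then the next iterate is (x, y)₁ = (-0.8125, 1.4375).
Re-evaluating at (-0.8125, 1.4375): F = (2.612549, -1.371094), so ‖F‖₂ = 2.9505.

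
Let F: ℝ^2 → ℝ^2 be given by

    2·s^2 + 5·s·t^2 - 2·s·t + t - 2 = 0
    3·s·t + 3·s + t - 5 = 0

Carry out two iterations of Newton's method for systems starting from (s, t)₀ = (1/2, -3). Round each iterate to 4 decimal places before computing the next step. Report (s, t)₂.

(-0.2544, 8.1289)

At (1/2, -3): F = (21.0000, -11.0000).
Jacobian J = [[4·s + 5·t^2 - 2·t, 10·s·t - 2·s + 1], [3·t + 3, 3·s + 1]].
At the point, J = [[53.0000, -15.0000], [-6.0000, 2.5000]] (det J = 42.5000).
Solving J·Δ = −F gives Δ = (2.6471, 10.7529).
Then the next iterate is (s, t)₁ = (3.1471, 7.7529).
Round to (3.1471, 7.7529) and repeat: F = (922.583985, 85.391655), J = [[297.619892, 238.697316], [26.2587, 10.4413]].
Δ = (-3.4015, 0.3760), so (s, t)₂ = (-0.2544, 8.1289).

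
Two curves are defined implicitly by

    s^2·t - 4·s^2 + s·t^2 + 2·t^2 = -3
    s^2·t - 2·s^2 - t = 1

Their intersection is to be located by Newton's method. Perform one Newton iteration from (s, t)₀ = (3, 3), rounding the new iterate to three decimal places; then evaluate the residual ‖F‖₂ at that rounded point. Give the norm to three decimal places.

At (3, 3): F = (39.000, 5.000).
Jacobian J = [[2·s·t - 8·s + t^2, s^2 + 2·s·t + 4·t], [2·s·t - 4·s, s^2 - 1]].
At the point, J = [[3.000, 39.000], [6.000, 8.000]] (det J = -210.000).
Solving J·Δ = −F gives Δ = (0.557, -1.043).
Then the next iterate is (s, t)₁ = (3.557, 1.957).
Re-evaluating at (3.557, 1.957): F = (-1.56607, -3.50105), so ‖F‖₂ = 3.835.

3.835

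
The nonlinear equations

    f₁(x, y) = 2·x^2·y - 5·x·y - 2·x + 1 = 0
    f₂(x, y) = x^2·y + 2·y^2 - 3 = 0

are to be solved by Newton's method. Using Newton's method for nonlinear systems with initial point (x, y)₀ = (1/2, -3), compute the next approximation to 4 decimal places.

At (1/2, -3): F = (6.0000, 14.2500).
Jacobian J = [[4·x·y - 5·y - 2, 2·x^2 - 5·x], [2·x·y, x^2 + 4·y]].
At the point, J = [[7.0000, -2.0000], [-3.0000, -11.7500]] (det J = -88.2500).
Solving J·Δ = −F gives Δ = (-0.4759, 1.3343).
Then the next iterate is (x, y)₁ = (0.0241, -1.6657).

(0.0241, -1.6657)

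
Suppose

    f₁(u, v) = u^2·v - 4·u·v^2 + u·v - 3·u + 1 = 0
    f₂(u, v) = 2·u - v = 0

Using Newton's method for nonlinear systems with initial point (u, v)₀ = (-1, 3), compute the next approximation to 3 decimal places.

(12.333, 24.667)

At (-1, 3): F = (40.000, -5.000).
Jacobian J = [[2·u·v - 4·v^2 + v - 3, u^2 - 8·u·v + u], [2, -1]].
At the point, J = [[-42.000, 24.000], [2.000, -1.000]] (det J = -6.000).
Solving J·Δ = −F gives Δ = (13.333, 21.667).
Then the next iterate is (u, v)₁ = (12.333, 24.667).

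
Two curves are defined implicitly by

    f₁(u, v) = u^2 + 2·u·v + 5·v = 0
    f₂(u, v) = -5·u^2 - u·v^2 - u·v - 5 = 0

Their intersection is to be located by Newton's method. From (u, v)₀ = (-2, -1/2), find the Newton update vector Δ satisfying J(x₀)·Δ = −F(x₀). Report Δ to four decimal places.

At (-2, -1/2): F = (3.5000, -25.5000).
Jacobian J = [[2·u + 2·v, 2·u + 5], [-10·u - v^2 - v, -2·u·v - u]].
At the point, J = [[-5.0000, 1.0000], [20.2500, 0.0000]] (det J = -20.2500).
Solving J·Δ = −F gives Δ = (1.2593, 2.7963).

(1.2593, 2.7963)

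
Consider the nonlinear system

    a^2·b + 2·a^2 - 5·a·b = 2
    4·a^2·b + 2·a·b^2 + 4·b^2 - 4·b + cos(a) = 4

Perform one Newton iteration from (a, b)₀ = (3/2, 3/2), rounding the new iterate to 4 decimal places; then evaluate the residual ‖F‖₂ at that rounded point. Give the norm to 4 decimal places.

At (3/2, 3/2): F = (-5.3750, 19.320737).
Jacobian J = [[2·a·b + 4·a - 5·b, a^2 - 5·a], [8·a·b + 2·b^2 - sin(a), 4·a^2 + 4·a·b + 8·b - 4]].
At the point, J = [[3.0000, -5.2500], [21.502505, 26.0000]] (det J = 190.888151).
Solving J·Δ = −F gives Δ = (0.2007, -0.9091).
Then the next iterate is (a, b)₁ = (1.7007, 0.5909).
Re-evaluating at (1.7007, 0.5909): F = (0.469150, 2.927586), so ‖F‖₂ = 2.9649.

2.9649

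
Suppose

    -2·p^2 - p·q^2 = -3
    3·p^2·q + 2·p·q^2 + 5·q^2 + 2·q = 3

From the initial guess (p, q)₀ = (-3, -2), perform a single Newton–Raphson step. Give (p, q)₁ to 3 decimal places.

(-1.890, -1.510)

At (-3, -2): F = (-3.000, -65.000).
Jacobian J = [[-4·p - q^2, -2·p·q], [6·p·q + 2·q^2, 3·p^2 + 4·p·q + 10·q + 2]].
At the point, J = [[8.000, -12.000], [44.000, 33.000]] (det J = 792.000).
Solving J·Δ = −F gives Δ = (1.110, 0.490).
Then the next iterate is (p, q)₁ = (-1.890, -1.510).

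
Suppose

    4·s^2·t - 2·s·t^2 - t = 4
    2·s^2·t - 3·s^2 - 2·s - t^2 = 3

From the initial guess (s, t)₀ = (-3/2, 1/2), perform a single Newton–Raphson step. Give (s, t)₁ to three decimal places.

At (-3/2, 1/2): F = (0.750, -4.750).
Jacobian J = [[8·s·t - 2·t^2, 4·s^2 - 4·s·t - 1], [4·s·t - 6·s - 2, 2·s^2 - 2·t]].
At the point, J = [[-6.500, 11.000], [4.000, 3.500]] (det J = -66.750).
Solving J·Δ = −F gives Δ = (0.822, 0.418).
Then the next iterate is (s, t)₁ = (-0.678, 0.918).

(-0.678, 0.918)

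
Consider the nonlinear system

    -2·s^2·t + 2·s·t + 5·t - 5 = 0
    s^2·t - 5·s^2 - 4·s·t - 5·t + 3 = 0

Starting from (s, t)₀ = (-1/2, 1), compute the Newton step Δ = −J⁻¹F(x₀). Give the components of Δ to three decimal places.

At (-1/2, 1): F = (-1.500, -1.000).
Jacobian J = [[-4·s·t + 2·t, -2·s^2 + 2·s + 5], [2·s·t - 10·s - 4·t, s^2 - 4·s - 5]].
At the point, J = [[4.000, 3.500], [0.000, -2.750]] (det J = -11.000).
Solving J·Δ = −F gives Δ = (0.693, -0.364).

(0.693, -0.364)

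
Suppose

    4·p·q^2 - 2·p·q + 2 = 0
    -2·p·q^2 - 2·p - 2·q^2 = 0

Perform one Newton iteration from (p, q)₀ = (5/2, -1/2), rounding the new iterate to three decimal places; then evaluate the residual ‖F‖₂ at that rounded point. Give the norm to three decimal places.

2.449

At (5/2, -1/2): F = (7.000, -6.750).
Jacobian J = [[4·q^2 - 2·q, 8·p·q - 2·p], [-2·q^2 - 2, -4·p·q - 4·q]].
At the point, J = [[2.000, -15.000], [-2.500, 7.000]] (det J = -23.500).
Solving J·Δ = −F gives Δ = (-2.223, 0.170).
Then the next iterate is (p, q)₁ = (0.277, -0.330).
Re-evaluating at (0.277, -0.330): F = (2.30348, -0.83213), so ‖F‖₂ = 2.449.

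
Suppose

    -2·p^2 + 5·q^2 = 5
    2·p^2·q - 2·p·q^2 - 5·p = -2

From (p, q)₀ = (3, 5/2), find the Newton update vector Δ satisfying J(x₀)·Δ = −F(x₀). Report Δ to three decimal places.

At (3, 5/2): F = (8.250, -5.500).
Jacobian J = [[-4·p, 10·q], [4·p·q - 2·q^2 - 5, 2·p^2 - 4·p·q]].
At the point, J = [[-12.000, 25.000], [12.500, -12.000]] (det J = -168.500).
Solving J·Δ = −F gives Δ = (0.228, -0.220).

(0.228, -0.220)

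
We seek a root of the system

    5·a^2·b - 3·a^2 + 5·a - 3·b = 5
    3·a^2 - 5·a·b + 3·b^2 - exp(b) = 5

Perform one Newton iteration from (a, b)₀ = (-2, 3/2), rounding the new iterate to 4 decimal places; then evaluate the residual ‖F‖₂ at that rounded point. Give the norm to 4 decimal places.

At (-2, 3/2): F = (-1.5000, 24.268311).
Jacobian J = [[10·a·b - 6·a + 5, 5·a^2 - 3], [6·a - 5·b, -5·a + 6·b - exp(b)]].
At the point, J = [[-13.0000, 17.0000], [-19.5000, 14.518311]] (det J = 142.761958).
Solving J·Δ = −F gives Δ = (3.0424, 2.4148).
Then the next iterate is (a, b)₁ = (1.0424, 3.9148).
Re-evaluating at (1.0424, 3.9148): F = (6.476871, -26.306210), so ‖F‖₂ = 27.0918.

27.0918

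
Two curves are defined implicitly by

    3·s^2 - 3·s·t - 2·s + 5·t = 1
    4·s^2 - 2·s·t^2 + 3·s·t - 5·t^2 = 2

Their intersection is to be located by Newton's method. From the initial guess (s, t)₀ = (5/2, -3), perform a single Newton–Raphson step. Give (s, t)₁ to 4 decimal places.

(1.7210, -1.7549)

At (5/2, -3): F = (20.2500, -89.5000).
Jacobian J = [[6·s - 3·t - 2, -3·s + 5], [8·s - 2·t^2 + 3·t, -4·s·t + 3·s - 10·t]].
At the point, J = [[22.0000, -2.5000], [-7.0000, 67.5000]] (det J = 1467.5000).
Solving J·Δ = −F gives Δ = (-0.7790, 1.2451).
Then the next iterate is (s, t)₁ = (1.7210, -1.7549).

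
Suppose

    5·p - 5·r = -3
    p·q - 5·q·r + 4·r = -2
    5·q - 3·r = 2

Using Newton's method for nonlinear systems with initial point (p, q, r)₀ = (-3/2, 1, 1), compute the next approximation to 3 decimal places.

At (-3/2, 1, 1): F = (-9.500, -0.500, 0.000).
Jacobian J = [[5, 0, -5], [q, p - 5·r, -5·q + 4], [0, 5, -3]].
At the point, J = [[5.000, 0.000, -5.000], [1.000, -6.500, -1.000], [0.000, 5.000, -3.000]] (det J = 97.500).
Solving J·Δ = −F gives Δ = (2.259, 0.215, 0.359).
Then the next iterate is (p, q, r)₁ = (0.759, 1.215, 1.359).

(0.759, 1.215, 1.359)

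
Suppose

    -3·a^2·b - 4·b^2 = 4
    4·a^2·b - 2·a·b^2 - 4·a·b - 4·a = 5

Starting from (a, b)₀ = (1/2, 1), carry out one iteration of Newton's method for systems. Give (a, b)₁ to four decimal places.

(-0.7069, 0.4138)

At (1/2, 1): F = (-8.7500, -9.0000).
Jacobian J = [[-6·a·b, -3·a^2 - 8·b], [8·a·b - 2·b^2 - 4·b - 4, 4·a^2 - 4·a·b - 4·a]].
At the point, J = [[-3.0000, -8.7500], [-6.0000, -3.0000]] (det J = -43.5000).
Solving J·Δ = −F gives Δ = (-1.2069, -0.5862).
Then the next iterate is (a, b)₁ = (-0.7069, 0.4138).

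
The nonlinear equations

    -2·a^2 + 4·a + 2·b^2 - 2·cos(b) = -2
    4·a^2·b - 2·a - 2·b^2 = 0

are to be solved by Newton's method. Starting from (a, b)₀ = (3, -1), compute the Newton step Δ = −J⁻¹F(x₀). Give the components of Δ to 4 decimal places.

At (3, -1): F = (-3.080605, -44.0000).
Jacobian J = [[-4·a + 4, 4·b + 2·sin(b)], [8·a·b - 2, 4·a^2 - 4·b]].
At the point, J = [[-8.0000, -5.682942], [-26.0000, 40.0000]] (det J = -467.756491).
Solving J·Δ = −F gives Δ = (-0.7980, 0.5813).

(-0.7980, 0.5813)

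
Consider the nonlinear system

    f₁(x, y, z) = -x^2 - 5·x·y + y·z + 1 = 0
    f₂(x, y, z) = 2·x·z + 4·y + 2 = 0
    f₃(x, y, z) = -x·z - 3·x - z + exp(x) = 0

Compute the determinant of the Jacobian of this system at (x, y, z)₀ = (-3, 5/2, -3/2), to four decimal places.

J = [[-2·x - 5·y, -5·x + z, y], [2·z, 4, 2·x], [-z + exp(x) - 3, 0, -x - 1]].
At the point, J = [[-6.5000, 13.5000, 2.5000], [-3.0000, 4.0000, -6.0000], [-1.450213, 0.0000, 2.0000]].
det J = 160.9694.

160.9694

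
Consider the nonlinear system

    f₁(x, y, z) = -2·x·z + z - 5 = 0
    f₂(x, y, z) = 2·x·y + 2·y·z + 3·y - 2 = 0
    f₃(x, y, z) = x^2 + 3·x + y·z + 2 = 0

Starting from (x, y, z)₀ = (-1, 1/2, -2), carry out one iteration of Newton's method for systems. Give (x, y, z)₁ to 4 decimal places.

(-2.3000, 0.7000, 3.4000)

At (-1, 1/2, -2): F = (-11.0000, -3.5000, -1.0000).
Jacobian J = [[-2·z, 0, -2·x + 1], [2·y, 2·x + 2·z + 3, 2·y], [2·x + 3, z, y]].
At the point, J = [[4.0000, 0.0000, 3.0000], [1.0000, -3.0000, 1.0000], [1.0000, -2.0000, 0.5000]] (det J = 5.0000).
Solving J·Δ = −F gives Δ = (-1.3000, 0.2000, 5.4000).
Then the next iterate is (x, y, z)₁ = (-2.3000, 0.7000, 3.4000).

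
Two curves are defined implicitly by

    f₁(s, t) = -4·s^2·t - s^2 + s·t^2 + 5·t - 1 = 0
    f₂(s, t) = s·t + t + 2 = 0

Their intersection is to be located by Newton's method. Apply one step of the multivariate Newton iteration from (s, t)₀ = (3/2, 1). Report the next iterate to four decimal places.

At (3/2, 1): F = (-5.7500, 4.5000).
Jacobian J = [[-8·s·t - 2·s + t^2, -4·s^2 + 2·s·t + 5], [t, s + 1]].
At the point, J = [[-14.0000, -1.0000], [1.0000, 2.5000]] (det J = -34.0000).
Solving J·Δ = −F gives Δ = (-0.2904, -1.6838).
Then the next iterate is (s, t)₁ = (1.2096, -0.6838).

(1.2096, -0.6838)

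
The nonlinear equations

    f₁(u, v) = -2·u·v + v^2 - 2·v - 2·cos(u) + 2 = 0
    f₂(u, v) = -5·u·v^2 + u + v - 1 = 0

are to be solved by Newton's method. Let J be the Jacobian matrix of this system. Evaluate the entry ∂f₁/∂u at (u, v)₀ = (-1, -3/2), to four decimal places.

1.3171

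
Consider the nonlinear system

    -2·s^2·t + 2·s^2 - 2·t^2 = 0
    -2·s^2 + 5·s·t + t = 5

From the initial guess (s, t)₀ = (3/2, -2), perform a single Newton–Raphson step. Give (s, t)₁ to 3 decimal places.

At (3/2, -2): F = (5.500, -26.500).
Jacobian J = [[-4·s·t + 4·s, -2·s^2 - 4·t], [-4·s + 5·t, 5·s + 1]].
At the point, J = [[18.000, 3.500], [-16.000, 8.500]] (det J = 209.000).
Solving J·Δ = −F gives Δ = (-0.667, 1.861).
Then the next iterate is (s, t)₁ = (0.833, -0.139).

(0.833, -0.139)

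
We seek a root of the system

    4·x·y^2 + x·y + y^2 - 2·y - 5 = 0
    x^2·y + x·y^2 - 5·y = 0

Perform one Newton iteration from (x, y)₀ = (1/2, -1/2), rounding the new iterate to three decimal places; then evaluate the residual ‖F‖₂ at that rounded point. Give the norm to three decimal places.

At (1/2, -1/2): F = (-3.500, 2.500).
Jacobian J = [[4·y^2 + y, 8·x·y + x + 2·y - 2], [2·x·y + y^2, x^2 + 2·x·y - 5]].
At the point, J = [[0.500, -4.500], [-0.250, -5.250]] (det J = -3.750).
Solving J·Δ = −F gives Δ = (7.900, 0.100).
Then the next iterate is (x, y)₁ = (8.400, -0.400).
Re-evaluating at (8.400, -0.400): F = (-2.024, -24.880), so ‖F‖₂ = 24.962.

24.962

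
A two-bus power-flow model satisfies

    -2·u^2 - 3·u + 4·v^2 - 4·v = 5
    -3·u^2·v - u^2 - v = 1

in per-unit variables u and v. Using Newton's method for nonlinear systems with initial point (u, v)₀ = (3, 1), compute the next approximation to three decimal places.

(0.969, 1.384)

At (3, 1): F = (-32.000, -38.000).
Jacobian J = [[-4·u - 3, 8·v - 4], [-6·u·v - 2·u, -3·u^2 - 1]].
At the point, J = [[-15.000, 4.000], [-24.000, -28.000]] (det J = 516.000).
Solving J·Δ = −F gives Δ = (-2.031, 0.384).
Then the next iterate is (u, v)₁ = (0.969, 1.384).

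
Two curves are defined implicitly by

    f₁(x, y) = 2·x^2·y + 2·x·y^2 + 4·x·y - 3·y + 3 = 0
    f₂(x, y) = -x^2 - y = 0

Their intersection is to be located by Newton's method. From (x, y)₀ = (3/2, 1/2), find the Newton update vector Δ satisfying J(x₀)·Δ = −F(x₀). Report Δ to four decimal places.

At (3/2, 1/2): F = (7.5000, -2.7500).
Jacobian J = [[4·x·y + 2·y^2 + 4·y, 2·x^2 + 4·x·y + 4·x - 3], [-2·x, -1]].
At the point, J = [[5.5000, 10.5000], [-3.0000, -1.0000]] (det J = 26.0000).
Solving J·Δ = −F gives Δ = (-0.8221, -0.2837).

(-0.8221, -0.2837)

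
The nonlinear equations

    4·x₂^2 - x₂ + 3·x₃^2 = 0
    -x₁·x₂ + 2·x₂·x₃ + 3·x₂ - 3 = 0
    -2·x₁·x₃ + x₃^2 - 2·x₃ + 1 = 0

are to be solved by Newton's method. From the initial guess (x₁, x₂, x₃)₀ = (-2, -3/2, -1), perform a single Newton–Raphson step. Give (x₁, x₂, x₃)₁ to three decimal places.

At (-2, -3/2, -1): F = (13.500, -7.500, 0.000).
Jacobian J = [[0, 8·x₂ - 1, 6·x₃], [-x₂, -x₁ + 2·x₃ + 3, 2·x₂], [-2·x₃, 0, -2·x₁ + 2·x₃ - 2]].
At the point, J = [[0.000, -13.000, -6.000], [1.500, 3.000, -3.000], [2.000, 0.000, 0.000]] (det J = 114.000).
Solving J·Δ = −F gives Δ = (0.000, 1.500, -1.000).
Then the next iterate is (x₁, x₂, x₃)₁ = (-2.000, 0.000, -2.000).

(-2.000, 0.000, -2.000)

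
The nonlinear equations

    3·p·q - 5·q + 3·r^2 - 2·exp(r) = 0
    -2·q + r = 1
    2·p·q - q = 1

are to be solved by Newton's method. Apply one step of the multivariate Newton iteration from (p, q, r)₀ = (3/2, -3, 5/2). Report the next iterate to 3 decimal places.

(1.482, 0.447, 1.894)

At (3/2, -3, 5/2): F = (-4.11499, 7.500, -7.000).
Jacobian J = [[3·q, 3·p - 5, 6·r - 2·exp(r)], [0, -2, 1], [2·q, 2·p - 1, 0]].
At the point, J = [[-9.000, -0.500, -9.36499], [0.000, -2.000, 1.000], [-6.000, 2.000, 0.000]] (det J = 133.37986).
Solving J·Δ = −F gives Δ = (-0.018, 3.447, -0.606).
Then the next iterate is (p, q, r)₁ = (1.482, 0.447, 1.894).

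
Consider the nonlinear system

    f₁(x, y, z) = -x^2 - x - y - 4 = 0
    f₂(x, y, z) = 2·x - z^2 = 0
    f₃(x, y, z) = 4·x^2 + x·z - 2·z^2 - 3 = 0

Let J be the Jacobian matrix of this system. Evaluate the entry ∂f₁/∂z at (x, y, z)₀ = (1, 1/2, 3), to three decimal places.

0.000

∂f₁/∂z = 0.
At (1, 1/2, 3) this is 0.000.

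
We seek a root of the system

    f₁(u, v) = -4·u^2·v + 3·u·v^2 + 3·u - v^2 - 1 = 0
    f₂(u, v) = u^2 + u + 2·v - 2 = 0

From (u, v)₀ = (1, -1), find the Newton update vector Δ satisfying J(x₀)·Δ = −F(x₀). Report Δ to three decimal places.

At (1, -1): F = (8.000, -2.000).
Jacobian J = [[-8·u·v + 3·v^2 + 3, -4·u^2 + 6·u·v - 2·v], [2·u + 1, 2]].
At the point, J = [[14.000, -8.000], [3.000, 2.000]] (det J = 52.000).
Solving J·Δ = −F gives Δ = (0.000, 1.000).

(0.000, 1.000)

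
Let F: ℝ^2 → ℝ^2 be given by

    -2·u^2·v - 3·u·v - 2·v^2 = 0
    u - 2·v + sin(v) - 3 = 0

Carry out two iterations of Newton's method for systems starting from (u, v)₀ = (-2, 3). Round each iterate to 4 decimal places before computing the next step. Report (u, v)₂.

(-1.6236, -2.8573)

At (-2, 3): F = (-24.0000, -10.858880).
Jacobian J = [[-4·u·v - 3·v, -2·u^2 - 3·u - 4·v], [1, cos(v) - 2]].
At the point, J = [[15.0000, -14.0000], [1.0000, -2.989992]] (det J = -30.849887).
Solving J·Δ = −F gives Δ = (-2.6018, -4.5019).
Then the next iterate is (u, v)₁ = (-4.6018, -1.5019).
Round to (-4.6018, -1.5019) and repeat: F = (38.364423, -5.595628), J = [[-23.140074, -22.540126], [1.0000, -1.931158]].
Δ = (2.9782, -1.3554), so (u, v)₂ = (-1.6236, -2.8573).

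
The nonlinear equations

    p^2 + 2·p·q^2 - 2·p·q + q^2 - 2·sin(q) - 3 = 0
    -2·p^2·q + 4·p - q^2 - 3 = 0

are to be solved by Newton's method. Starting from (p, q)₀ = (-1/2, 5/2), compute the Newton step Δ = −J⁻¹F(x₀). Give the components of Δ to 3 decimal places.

(0.684, -1.153)

At (-1/2, 5/2): F = (-1.44694, -12.500).
Jacobian J = [[2·p + 2·q^2 - 2·q, 4·p·q - 2·p + 2·q - 2·cos(q)], [-4·p·q + 4, -2·p^2 - 2·q]].
At the point, J = [[6.500, 2.60229], [9.000, -5.500]] (det J = -59.17059).
Solving J·Δ = −F gives Δ = (0.684, -1.153).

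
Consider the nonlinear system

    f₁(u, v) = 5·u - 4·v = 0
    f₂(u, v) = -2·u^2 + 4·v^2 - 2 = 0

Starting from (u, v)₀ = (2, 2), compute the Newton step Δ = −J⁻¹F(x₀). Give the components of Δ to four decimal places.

(-1.1667, -0.9583)

At (2, 2): F = (2.0000, 6.0000).
Jacobian J = [[5, -4], [-4·u, 8·v]].
At the point, J = [[5.0000, -4.0000], [-8.0000, 16.0000]] (det J = 48.0000).
Solving J·Δ = −F gives Δ = (-1.1667, -0.9583).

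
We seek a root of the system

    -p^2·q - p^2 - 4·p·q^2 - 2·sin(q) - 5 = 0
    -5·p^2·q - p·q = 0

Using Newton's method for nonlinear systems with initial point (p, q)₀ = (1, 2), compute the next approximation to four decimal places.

(0.8252, 0.6409)

At (1, 2): F = (-25.818595, -12.0000).
Jacobian J = [[-2·p·q - 2·p - 4·q^2, -p^2 - 8·p·q - 2·cos(q)], [-10·p·q - q, -5·p^2 - p]].
At the point, J = [[-22.0000, -16.167706], [-22.0000, -6.0000]] (det J = -223.689539).
Solving J·Δ = −F gives Δ = (-0.1748, -1.3591).
Then the next iterate is (p, q)₁ = (0.8252, 0.6409).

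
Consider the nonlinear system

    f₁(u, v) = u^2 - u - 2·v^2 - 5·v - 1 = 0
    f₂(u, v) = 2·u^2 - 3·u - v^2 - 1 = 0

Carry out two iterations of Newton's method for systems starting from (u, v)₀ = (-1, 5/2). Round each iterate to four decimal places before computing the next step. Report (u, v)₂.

(-0.1690, 0.0236)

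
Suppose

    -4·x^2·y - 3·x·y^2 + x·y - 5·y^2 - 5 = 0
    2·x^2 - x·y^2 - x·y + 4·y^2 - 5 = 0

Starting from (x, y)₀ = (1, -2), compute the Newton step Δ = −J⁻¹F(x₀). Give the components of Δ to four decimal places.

(1.0000, 1.0000)

At (1, -2): F = (-31.0000, 11.0000).
Jacobian J = [[-8·x·y - 3·y^2 + y, -4·x^2 - 6·x·y + x - 10·y], [4·x - y^2 - y, -2·x·y - x + 8·y]].
At the point, J = [[2.0000, 29.0000], [2.0000, -13.0000]] (det J = -84.0000).
Solving J·Δ = −F gives Δ = (1.0000, 1.0000).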